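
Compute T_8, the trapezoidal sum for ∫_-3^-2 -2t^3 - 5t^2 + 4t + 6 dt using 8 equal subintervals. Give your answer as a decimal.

Δt = (-2 − (-3))/8 = 0.125.
f(-3) = 3, f(-2.875) = 0.69921875, f(-2.75) = -1.21875, f(-2.625) = -2.77734375, f(-2.5) = -4, f(-2.375) = -4.91015625, f(-2.25) = -5.53125, f(-2.125) = -5.88671875, f(-2) = -6.
T_8 = (Δt/2)·[f(t_0) + 2f(t_1) + ... + 2f(t_{7}) + f(t_8)].
Sum = -3.140625.

-3.140625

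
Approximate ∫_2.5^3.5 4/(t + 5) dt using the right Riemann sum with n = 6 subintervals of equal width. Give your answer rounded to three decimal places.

Δt = (3.5 − 2.5)/6 = 1/6.
Right endpoints: 8/3, 17/6, 3, 19/6, 10/3, 3.5.
f(8/3) = 12/23, f(17/6) = 24/47, f(3) = 0.5, f(19/6) = 24/49, f(10/3) = 0.48, f(3.5) = 8/17.
Sum = Δt · [f(8/3) + f(17/6) + f(3) + ...].
Sum ≈ 0.495.

0.495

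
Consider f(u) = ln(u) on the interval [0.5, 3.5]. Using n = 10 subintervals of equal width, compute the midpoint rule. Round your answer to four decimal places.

Δu = (3.5 − 0.5)/10 = 0.3.
Midpoints: 0.65, 0.95, 1.25, 1.55, 1.85, 2.15, 2.45, 2.75, 3.05, 3.35.
f(0.65) ≈ -0.4308, f(0.95) ≈ -0.0513, f(1.25) ≈ 0.2231, f(1.55) ≈ 0.4383, f(1.85) ≈ 0.6152, f(2.15) ≈ 0.7655, f(2.45) ≈ 0.8961, f(2.75) ≈ 1.0116, f(3.05) ≈ 1.1151, f(3.35) ≈ 1.2090.
Sum = Δu · [f(0.65) + f(0.95) + f(1.25) + ...].
Sum ≈ 1.7375.

1.7375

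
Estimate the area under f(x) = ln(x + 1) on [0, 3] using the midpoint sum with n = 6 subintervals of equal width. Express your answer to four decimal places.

2.5529

Δx = (3 − 0)/6 = 0.5.
Midpoints: 0.25, 0.75, 1.25, 1.75, 2.25, 2.75.
f(0.25) ≈ 0.2231, f(0.75) ≈ 0.5596, f(1.25) ≈ 0.8109, f(1.75) ≈ 1.0116, f(2.25) ≈ 1.1787, f(2.75) ≈ 1.3218.
Sum = Δx · [f(0.25) + f(0.75) + f(1.25) + ...].
Sum ≈ 2.5529.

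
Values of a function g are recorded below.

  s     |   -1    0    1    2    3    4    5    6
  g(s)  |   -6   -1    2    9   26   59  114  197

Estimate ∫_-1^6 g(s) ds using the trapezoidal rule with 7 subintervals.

304.5

Δs = 1.
T_7 = (1/2)·[(-6) + 2·(-1) + 2·2 + 2·9 + 2·26 + 2·59 + 2·114 + 197] = 304.5.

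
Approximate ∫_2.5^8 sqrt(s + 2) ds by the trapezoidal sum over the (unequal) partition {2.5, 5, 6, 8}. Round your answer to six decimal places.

Subinterval widths: 2.5, 1, 2.
f(2.5) ≈ 2.121320, f(5) ≈ 2.645751, f(6) ≈ 2.828427, f(8) ≈ 3.162278.
On each subinterval the trapezoid contributes (Δs_i/2)·[f(s_{i-1}) + f(s_i)].
Sum ≈ 14.686634.

14.686634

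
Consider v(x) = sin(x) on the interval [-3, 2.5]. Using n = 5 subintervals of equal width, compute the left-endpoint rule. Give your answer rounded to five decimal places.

Δx = (2.5 − (-3))/5 = 1.1.
Left endpoints: -3, -1.9, -0.8, 0.3, 1.4.
v(-3) ≈ -0.14112, v(-1.9) ≈ -0.94630, v(-0.8) ≈ -0.71736, v(0.3) ≈ 0.29552, v(1.4) ≈ 0.98545.
Sum = Δx · [v(-3) + v(-1.9) + v(-0.8) + v(0.3) + v(1.4)].
Sum ≈ -0.57619.

-0.57619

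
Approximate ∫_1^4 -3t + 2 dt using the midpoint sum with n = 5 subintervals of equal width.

Δt = (4 − 1)/5 = 0.6.
Midpoints: 1.3, 1.9, 2.5, 3.1, 3.7.
f(1.3) = -1.9, f(1.9) = -3.7, f(2.5) = -5.5, f(3.1) = -7.3, f(3.7) = -9.1.
Sum = Δt · [f(1.3) + f(1.9) + f(2.5) + f(3.1) + f(3.7)].
Sum = -16.5.

-16.5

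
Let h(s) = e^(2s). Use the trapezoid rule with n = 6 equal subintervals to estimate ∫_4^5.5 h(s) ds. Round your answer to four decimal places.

Δs = (5.5 − 4)/6 = 0.25.
h(4) ≈ 2980.9580, h(4.25) ≈ 4914.7688, h(4.5) ≈ 8103.0839, h(4.75) ≈ 13359.7268, h(5) ≈ 22026.4658, h(5.25) ≈ 36315.5027, h(5.5) ≈ 59874.1417.
T_6 = (Δs/2)·[h(s_0) + 2h(s_1) + ... + 2h(s_{5}) + h(s_6)].
Sum ≈ 29036.7745.

29036.7745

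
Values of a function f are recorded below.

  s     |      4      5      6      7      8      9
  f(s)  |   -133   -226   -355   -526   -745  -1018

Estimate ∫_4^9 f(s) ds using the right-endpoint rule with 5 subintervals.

-2870

Δs = 1.
Sum = 1·[(-226) + (-355) + (-526) + (-745) + (-1018)] = -2870.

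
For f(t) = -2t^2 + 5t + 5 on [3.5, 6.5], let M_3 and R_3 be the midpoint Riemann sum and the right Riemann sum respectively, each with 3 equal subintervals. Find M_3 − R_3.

M_3 = -64.
R_3 = -88.
M_3 − R_3 = 24.

24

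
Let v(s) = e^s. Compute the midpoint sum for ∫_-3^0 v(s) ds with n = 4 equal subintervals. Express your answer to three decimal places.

Δs = (0 − (-3))/4 = 0.75.
Midpoints: -2.625, -1.875, -1.125, -0.375.
v(-2.625) ≈ 0.072, v(-1.875) ≈ 0.153, v(-1.125) ≈ 0.325, v(-0.375) ≈ 0.687.
Sum = Δs · [v(-2.625) + v(-1.875) + v(-1.125) + v(-0.375)].
Sum ≈ 0.928.

0.928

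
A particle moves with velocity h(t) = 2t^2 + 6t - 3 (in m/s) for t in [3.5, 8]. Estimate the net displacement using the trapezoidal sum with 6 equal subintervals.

Δt = (8 − 3.5)/6 = 0.75.
h(3.5) = 42.5, h(4.25) = 58.625, h(5) = 77, h(5.75) = 97.625, h(6.5) = 120.5, h(7.25) = 145.625, h(8) = 173.
T_6 = (Δt/2)·[h(t_0) + 2h(t_1) + ... + 2h(t_{5}) + h(t_6)].
Sum = 455.34375.

455.34375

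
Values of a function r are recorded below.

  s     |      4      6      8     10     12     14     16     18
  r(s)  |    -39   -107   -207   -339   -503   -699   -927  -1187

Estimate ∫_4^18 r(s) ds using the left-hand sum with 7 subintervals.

-5642

Δs = 2.
Sum = 2·[(-39) + (-107) + (-207) + (-339) + (-503) + (-699) + (-927)] = -5642.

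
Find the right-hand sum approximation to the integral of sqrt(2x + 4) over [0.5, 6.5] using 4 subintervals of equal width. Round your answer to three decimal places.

21.015

Δx = (6.5 − 0.5)/4 = 1.5.
Right endpoints: 2, 3.5, 5, 6.5.
f(2) ≈ 2.828, f(3.5) ≈ 3.317, f(5) ≈ 3.742, f(6.5) ≈ 4.123.
Sum = Δx · [f(2) + f(3.5) + f(5) + f(6.5)].
Sum ≈ 21.015.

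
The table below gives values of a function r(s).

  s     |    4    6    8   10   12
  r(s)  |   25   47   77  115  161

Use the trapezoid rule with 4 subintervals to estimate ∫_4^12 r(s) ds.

Δs = 2.
T_4 = (2/2)·[25 + 2·47 + 2·77 + 2·115 + 161] = 664.

664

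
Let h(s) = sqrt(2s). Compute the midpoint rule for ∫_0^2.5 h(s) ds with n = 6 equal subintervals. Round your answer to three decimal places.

3.747

Δs = (2.5 − 0)/6 = 5/12.
Midpoints: 5/24, 0.625, 25/24, 35/24, 1.875, 55/24.
h(5/24) ≈ 0.645, h(0.625) ≈ 1.118, h(25/24) ≈ 1.443, h(35/24) ≈ 1.708, h(1.875) ≈ 1.936, h(55/24) ≈ 2.141.
Sum = Δs · [h(5/24) + h(0.625) + h(25/24) + ...].
Sum ≈ 3.747.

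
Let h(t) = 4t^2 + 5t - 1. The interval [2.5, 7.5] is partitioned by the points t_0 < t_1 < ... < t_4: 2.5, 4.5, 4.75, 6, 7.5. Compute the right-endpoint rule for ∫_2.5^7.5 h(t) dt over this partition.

841.75

Subinterval widths: 2, 0.25, 1.25, 1.5.
Right endpoints: 4.5, 4.75, 6, 7.5.
h(4.5) = 102.5, h(4.75) = 113, h(6) = 173, h(7.5) = 261.5.
Sum = Σ Δt_i · h(t_i).
Sum = 841.75.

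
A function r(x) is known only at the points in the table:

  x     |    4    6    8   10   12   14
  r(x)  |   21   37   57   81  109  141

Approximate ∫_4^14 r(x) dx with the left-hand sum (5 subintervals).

610

Δx = 2.
Sum = 2·[21 + 37 + 57 + 81 + 109] = 610.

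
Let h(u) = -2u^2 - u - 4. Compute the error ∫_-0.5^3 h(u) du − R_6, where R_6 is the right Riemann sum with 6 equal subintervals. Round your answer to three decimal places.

6.522

Exact integral: ∫_-0.5^3 h(u) du ≈ -36.45833.
R_6 ≈ -42.98032.
Error ≈ -36.45833 − (-42.98032) ≈ 6.522.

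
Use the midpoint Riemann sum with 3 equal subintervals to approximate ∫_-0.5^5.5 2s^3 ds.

427.5

Δs = (5.5 − (-0.5))/3 = 2.
Midpoints: 0.5, 2.5, 4.5.
f(0.5) = 0.25, f(2.5) = 31.25, f(4.5) = 182.25.
Sum = Δs · [f(0.5) + f(2.5) + f(4.5)].
Sum = 427.5.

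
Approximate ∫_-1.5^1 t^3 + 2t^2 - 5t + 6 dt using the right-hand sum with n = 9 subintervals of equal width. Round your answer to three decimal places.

Δt = (1 − (-1.5))/9 = 5/18.
Right endpoints: -11/9, -17/18, -2/3, -7/18, -1/9, 1/6, 4/9, 13/18, 1.
f(-11/9) = 9676/729, f(-17/18) = 68023/5832, f(-2/3) = 268/27, f(-7/18) = 47753/5832, f(-1/9) = 4796/729, f(1/6) = 1129/216, f(4/9) = 3106/729, f(13/18) = 22213/5832, f(1) = 4.
Sum = Δt · [f(-11/9) + f(-17/18) + f(-2/3) + ...].
Sum ≈ 18.591.

18.591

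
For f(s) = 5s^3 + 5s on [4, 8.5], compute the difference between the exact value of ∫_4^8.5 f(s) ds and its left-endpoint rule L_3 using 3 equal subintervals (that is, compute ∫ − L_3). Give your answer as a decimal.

1921.640625

Exact integral: ∫_4^8.5 f(s) ds = 6345.703125.
L_3 = 4424.0625.
Error = 6345.703125 − 4424.0625 = 1921.640625.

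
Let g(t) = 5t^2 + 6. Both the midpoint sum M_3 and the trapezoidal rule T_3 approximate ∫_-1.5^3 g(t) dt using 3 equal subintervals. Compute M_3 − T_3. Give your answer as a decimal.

M_3 = 73.40625.
T_3 = 86.0625.
M_3 − T_3 = -12.65625.

-12.65625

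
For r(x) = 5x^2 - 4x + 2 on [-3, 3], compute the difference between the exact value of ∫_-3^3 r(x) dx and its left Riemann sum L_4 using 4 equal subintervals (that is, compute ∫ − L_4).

-29.25

Exact integral: ∫_-3^3 r(x) dx = 102.
L_4 = 131.25.
Error = 102 − 131.25 = -29.25.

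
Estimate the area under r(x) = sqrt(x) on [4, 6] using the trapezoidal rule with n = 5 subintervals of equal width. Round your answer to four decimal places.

4.4640

Δx = (6 − 4)/5 = 0.4.
r(4) ≈ 2.0000, r(4.4) ≈ 2.0976, r(4.8) ≈ 2.1909, r(5.2) ≈ 2.2804, r(5.6) ≈ 2.3664, r(6) ≈ 2.4495.
T_5 = (Δx/2)·[r(x_0) + 2r(x_1) + ... + 2r(x_{4}) + r(x_5)].
Sum ≈ 4.4640.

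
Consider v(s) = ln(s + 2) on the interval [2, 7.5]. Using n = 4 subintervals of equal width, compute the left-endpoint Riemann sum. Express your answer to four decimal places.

9.7247

Δs = (7.5 − 2)/4 = 1.375.
Left endpoints: 2, 3.375, 4.75, 6.125.
v(2) ≈ 1.3863, v(3.375) ≈ 1.6818, v(4.75) ≈ 1.9095, v(6.125) ≈ 2.0949.
Sum = Δs · [v(2) + v(3.375) + v(4.75) + v(6.125)].
Sum ≈ 9.7247.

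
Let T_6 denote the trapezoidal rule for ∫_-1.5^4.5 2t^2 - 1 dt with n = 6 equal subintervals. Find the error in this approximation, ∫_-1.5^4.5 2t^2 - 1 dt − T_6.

Exact integral: ∫_-1.5^4.5 f(t) dt = 57.
T_6 = 59.
Error = 57 − 59 = -2.

-2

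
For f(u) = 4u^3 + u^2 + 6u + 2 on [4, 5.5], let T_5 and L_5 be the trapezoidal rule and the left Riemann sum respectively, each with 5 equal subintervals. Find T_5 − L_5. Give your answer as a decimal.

64.9125

T_5 = 740.2425.
L_5 = 675.33.
T_5 − L_5 = 64.9125.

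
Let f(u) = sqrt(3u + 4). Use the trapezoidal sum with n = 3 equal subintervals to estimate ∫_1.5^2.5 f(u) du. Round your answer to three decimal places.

3.159

Δu = (2.5 − 1.5)/3 = 1/3.
f(1.5) ≈ 2.915, f(11/6) ≈ 3.082, f(13/6) ≈ 3.240, f(2.5) ≈ 3.391.
T_3 = (Δu/2)·[f(u_0) + 2f(u_1) + 2f(u_2) + f(u_3)].
Sum ≈ 3.159.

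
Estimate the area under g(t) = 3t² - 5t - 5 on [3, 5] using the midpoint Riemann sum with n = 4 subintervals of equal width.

47.875

Δt = (5 − 3)/4 = 0.5.
Midpoints: 3.25, 3.75, 4.25, 4.75.
g(3.25) = 10.4375, g(3.75) = 18.4375, g(4.25) = 27.9375, g(4.75) = 38.9375.
Sum = Δt · [g(3.25) + g(3.75) + g(4.25) + g(4.75)].
Sum = 47.875.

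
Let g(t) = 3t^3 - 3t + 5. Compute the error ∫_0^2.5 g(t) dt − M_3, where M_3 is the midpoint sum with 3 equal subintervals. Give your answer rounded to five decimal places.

1.62760

Exact integral: ∫_0^2.5 g(t) dt = 32.421875.
M_3 ≈ 30.7942708.
Error ≈ 32.421875 − 30.7942708 ≈ 1.62760.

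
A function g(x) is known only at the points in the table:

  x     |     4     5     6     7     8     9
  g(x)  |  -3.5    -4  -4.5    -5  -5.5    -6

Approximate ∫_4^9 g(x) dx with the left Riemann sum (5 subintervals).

Δx = 1.
Sum = 1·[(-3.5) + (-4) + (-4.5) + (-5) + (-5.5)] = -22.5.

-22.5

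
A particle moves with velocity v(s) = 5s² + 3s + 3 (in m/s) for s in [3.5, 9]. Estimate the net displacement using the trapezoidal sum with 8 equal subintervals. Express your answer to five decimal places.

Δs = (9 − 3.5)/8 = 0.6875.
v(3.5) = 74.75, v(4.1875) = 103.23828125, v(4.875) = 136.453125, v(5.5625) = 174.39453125, v(6.25) = 217.0625, v(6.9375) = 264.45703125, v(7.625) = 316.578125, v(8.3125) = 373.42578125, v(9) = 435.
T_8 = (Δs/2)·[v(s_0) + 2v(s_1) + ... + 2v(s_{7}) + v(s_8)].
Sum ≈ 1265.33301.

1265.33301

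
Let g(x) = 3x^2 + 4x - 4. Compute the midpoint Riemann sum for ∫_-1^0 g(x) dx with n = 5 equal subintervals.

-5.01

Δx = (0 − (-1))/5 = 0.2.
Midpoints: -0.9, -0.7, -0.5, -0.3, -0.1.
g(-0.9) = -5.17, g(-0.7) = -5.33, g(-0.5) = -5.25, g(-0.3) = -4.93, g(-0.1) = -4.37.
Sum = Δx · [g(-0.9) + g(-0.7) + g(-0.5) + g(-0.3) + g(-0.1)].
Sum = -5.01.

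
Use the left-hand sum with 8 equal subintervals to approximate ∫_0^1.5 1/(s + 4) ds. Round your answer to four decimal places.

Δs = (1.5 − 0)/8 = 0.1875.
Left endpoints: 0, 0.1875, 0.375, 0.5625, 0.75, 0.9375, 1.125, 1.3125.
f(0) = 0.25, f(0.1875) = 16/67, f(0.375) = 8/35, f(0.5625) = 16/73, f(0.75) = 4/19, f(0.9375) = 16/79, f(1.125) = 8/41, f(1.3125) = 16/85.
Sum = Δs · [f(0) + f(0.1875) + f(0.375) + ...].
Sum ≈ 0.3249.

0.3249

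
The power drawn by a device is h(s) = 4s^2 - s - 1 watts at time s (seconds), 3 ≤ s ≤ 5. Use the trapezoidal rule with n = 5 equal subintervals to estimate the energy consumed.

Δs = (5 − 3)/5 = 0.4.
h(3) = 32, h(3.4) = 41.84, h(3.8) = 52.96, h(4.2) = 65.36, h(4.6) = 79.04, h(5) = 94.
T_5 = (Δs/2)·[h(s_0) + 2h(s_1) + ... + 2h(s_{4}) + h(s_5)].
Sum = 120.88.

120.88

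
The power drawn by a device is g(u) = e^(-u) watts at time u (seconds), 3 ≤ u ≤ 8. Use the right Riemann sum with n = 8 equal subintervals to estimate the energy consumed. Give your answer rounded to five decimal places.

0.03560

Δu = (8 − 3)/8 = 0.625.
Right endpoints: 3.625, 4.25, 4.875, 5.5, 6.125, 6.75, 7.375, 8.
g(3.625) ≈ 0.02665, g(4.25) ≈ 0.01426, g(4.875) ≈ 0.00764, g(5.5) ≈ 0.00409, g(6.125) ≈ 0.00219, g(6.75) ≈ 0.00117, g(7.375) ≈ 0.00063, g(8) ≈ 0.00034.
Sum = Δu · [g(3.625) + g(4.25) + g(4.875) + ...].
Sum ≈ 0.03560.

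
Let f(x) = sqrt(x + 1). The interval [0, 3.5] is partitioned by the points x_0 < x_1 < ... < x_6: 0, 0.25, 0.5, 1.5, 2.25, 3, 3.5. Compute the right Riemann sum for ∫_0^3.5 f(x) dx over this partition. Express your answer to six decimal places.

6.079575

Subinterval widths: 0.25, 0.25, 1, 0.75, 0.75, 0.5.
Right endpoints: 0.25, 0.5, 1.5, 2.25, 3, 3.5.
f(0.25) ≈ 1.118034, f(0.5) ≈ 1.224745, f(1.5) ≈ 1.581139, f(2.25) ≈ 1.802776, f(3) ≈ 2.000000, f(3.5) ≈ 2.121320.
Sum = Σ Δx_i · f(x_i).
Sum ≈ 6.079575.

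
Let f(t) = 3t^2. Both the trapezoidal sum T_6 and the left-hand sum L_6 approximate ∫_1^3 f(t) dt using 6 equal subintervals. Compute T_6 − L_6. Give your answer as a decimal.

T_6 ≈ 26.111111.
L_6 ≈ 22.111111.
T_6 − L_6 = 4.

4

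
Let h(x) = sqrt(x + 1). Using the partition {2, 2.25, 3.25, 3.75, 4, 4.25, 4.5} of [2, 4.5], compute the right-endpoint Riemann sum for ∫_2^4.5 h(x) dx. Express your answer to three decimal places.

Subinterval widths: 0.25, 1, 0.5, 0.25, 0.25, 0.25.
Right endpoints: 2.25, 3.25, 3.75, 4, 4.25, 4.5.
h(2.25) ≈ 1.803, h(3.25) ≈ 2.062, h(3.75) ≈ 2.179, h(4) ≈ 2.236, h(4.25) ≈ 2.291, h(4.5) ≈ 2.345.
Sum = Σ Δx_i · h(x_i).
Sum ≈ 5.320.

5.320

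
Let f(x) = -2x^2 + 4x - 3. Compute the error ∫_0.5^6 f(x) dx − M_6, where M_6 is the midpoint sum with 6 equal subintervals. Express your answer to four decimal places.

Exact integral: ∫_0.5^6 f(x) dx ≈ -88.916667.
M_6 ≈ -88.146412.
Error ≈ -88.916667 − (-88.146412) ≈ -0.7703.

-0.7703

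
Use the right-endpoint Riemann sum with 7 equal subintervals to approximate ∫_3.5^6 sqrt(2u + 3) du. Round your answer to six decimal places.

Δu = (6 − 3.5)/7 = 5/14.
Right endpoints: 27/7, 59/14, 32/7, 69/14, 37/7, 79/14, 6.
f(27/7) ≈ 3.273268, f(59/14) ≈ 3.380617, f(32/7) ≈ 3.484660, f(69/14) ≈ 3.585686, f(37/7) ≈ 3.683942, f(79/14) ≈ 3.779645, f(6) ≈ 3.872983.
Sum = Δu · [f(27/7) + f(59/14) + f(32/7) + ...].
Sum ≈ 8.950286.

8.950286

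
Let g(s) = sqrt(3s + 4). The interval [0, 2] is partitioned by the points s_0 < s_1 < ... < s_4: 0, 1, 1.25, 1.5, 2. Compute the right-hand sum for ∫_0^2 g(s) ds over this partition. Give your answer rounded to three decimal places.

5.652

Subinterval widths: 1, 0.25, 0.25, 0.5.
Right endpoints: 1, 1.25, 1.5, 2.
g(1) ≈ 2.646, g(1.25) ≈ 2.784, g(1.5) ≈ 2.915, g(2) ≈ 3.162.
Sum = Σ Δs_i · g(s_i).
Sum ≈ 5.652.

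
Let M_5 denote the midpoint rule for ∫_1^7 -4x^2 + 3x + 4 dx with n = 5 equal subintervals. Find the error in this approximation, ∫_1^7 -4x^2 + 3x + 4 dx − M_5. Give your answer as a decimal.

Exact integral: ∫_1^7 f(x) dx = -360.
M_5 = -357.12.
Error = -360 − (-357.12) = -2.88.

-2.88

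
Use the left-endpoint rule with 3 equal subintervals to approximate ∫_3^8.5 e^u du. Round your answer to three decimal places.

Δu = (8.5 − 3)/3 = 11/6.
Left endpoints: 3, 29/6, 20/3.
f(3) ≈ 20.086, f(29/6) ≈ 125.629, f(20/3) ≈ 785.772.
Sum = Δu · [f(3) + f(29/6) + f(20/3)].
Sum ≈ 1707.725.

1707.725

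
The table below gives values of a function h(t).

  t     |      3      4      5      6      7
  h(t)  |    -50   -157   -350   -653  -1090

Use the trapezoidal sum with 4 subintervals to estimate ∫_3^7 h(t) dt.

Δt = 1.
T_4 = (1/2)·[(-50) + 2·(-157) + 2·(-350) + 2·(-653) + (-1090)] = -1730.

-1730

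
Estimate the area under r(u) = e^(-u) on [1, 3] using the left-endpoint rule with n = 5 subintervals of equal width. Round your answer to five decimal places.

0.38594

Δu = (3 − 1)/5 = 0.4.
Left endpoints: 1, 1.4, 1.8, 2.2, 2.6.
r(1) ≈ 0.36788, r(1.4) ≈ 0.24660, r(1.8) ≈ 0.16530, r(2.2) ≈ 0.11080, r(2.6) ≈ 0.07427.
Sum = Δu · [r(1) + r(1.4) + r(1.8) + r(2.2) + r(2.6)].
Sum ≈ 0.38594.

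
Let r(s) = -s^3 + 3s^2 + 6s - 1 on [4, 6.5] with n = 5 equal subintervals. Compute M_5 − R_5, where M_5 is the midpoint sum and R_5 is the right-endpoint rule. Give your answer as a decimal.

M_5 = -94.7265625.
R_5 = -125.9375.
M_5 − R_5 = 31.2109375.

31.2109375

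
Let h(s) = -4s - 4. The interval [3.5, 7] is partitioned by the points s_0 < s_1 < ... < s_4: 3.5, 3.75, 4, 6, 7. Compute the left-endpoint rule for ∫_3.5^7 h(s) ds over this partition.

Subinterval widths: 0.25, 0.25, 2, 1.
Left endpoints: 3.5, 3.75, 4, 6.
h(3.5) = -18, h(3.75) = -19, h(4) = -20, h(6) = -28.
Sum = Σ Δs_i · h(s_i).
Sum = -77.25.

-77.25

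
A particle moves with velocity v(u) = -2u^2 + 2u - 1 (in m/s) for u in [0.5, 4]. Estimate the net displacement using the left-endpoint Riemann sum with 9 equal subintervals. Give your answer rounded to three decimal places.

Δu = (4 − 0.5)/9 = 7/18.
Left endpoints: 0.5, 8/9, 23/18, 5/3, 37/18, 22/9, 17/6, 29/9, 65/18.
v(0.5) = -0.5, v(8/9) = -65/81, v(23/18) = -277/162, v(5/3) = -29/9, v(37/18) = -865/162, v(22/9) = -653/81, v(17/6) = -205/18, v(29/9) = -1241/81, v(65/18) = -3217/162.
Sum = Δu · [v(0.5) + v(8/9) + v(23/18) + ...].
Sum ≈ -25.746.

-25.746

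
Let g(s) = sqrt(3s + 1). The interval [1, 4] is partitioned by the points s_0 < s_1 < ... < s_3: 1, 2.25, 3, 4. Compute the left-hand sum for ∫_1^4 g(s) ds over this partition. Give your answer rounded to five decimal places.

Subinterval widths: 1.25, 0.75, 1.
Left endpoints: 1, 2.25, 3.
g(1) ≈ 2.00000, g(2.25) ≈ 2.78388, g(3) ≈ 3.16228.
Sum = Σ Δs_i · g(s_i).
Sum ≈ 7.75019.

7.75019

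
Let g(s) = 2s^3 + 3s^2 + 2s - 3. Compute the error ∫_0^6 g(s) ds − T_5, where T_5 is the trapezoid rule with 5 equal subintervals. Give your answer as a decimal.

Exact integral: ∫_0^6 g(s) ds = 882.
T_5 = 912.24.
Error = 882 − 912.24 = -30.24.

-30.24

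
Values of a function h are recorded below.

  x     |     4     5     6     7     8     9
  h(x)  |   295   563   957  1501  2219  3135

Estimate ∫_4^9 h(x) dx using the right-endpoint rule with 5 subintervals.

8375

Δx = 1.
Sum = 1·[563 + 957 + 1501 + 2219 + 3135] = 8375.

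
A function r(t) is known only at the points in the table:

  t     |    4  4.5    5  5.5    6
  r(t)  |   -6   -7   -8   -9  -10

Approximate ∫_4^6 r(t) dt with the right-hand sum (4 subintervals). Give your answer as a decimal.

-17

Δt = 0.5.
Sum = 0.5·[(-7) + (-8) + (-9) + (-10)] = -17.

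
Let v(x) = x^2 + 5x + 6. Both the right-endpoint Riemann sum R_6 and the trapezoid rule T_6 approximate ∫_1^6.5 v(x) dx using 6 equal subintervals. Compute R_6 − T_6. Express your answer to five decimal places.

R_6 ≈ 259.6140046.
T_6 ≈ 228.1035880.
R_6 − T_6 ≈ 31.51042.

31.51042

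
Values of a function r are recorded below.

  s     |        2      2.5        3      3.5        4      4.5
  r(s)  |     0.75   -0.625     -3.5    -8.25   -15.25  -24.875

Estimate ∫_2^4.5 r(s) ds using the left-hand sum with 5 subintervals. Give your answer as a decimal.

Δs = 0.5.
Sum = 0.5·[0.75 + (-0.625) + (-3.5) + (-8.25) + (-15.25)] = -13.4375.

-13.4375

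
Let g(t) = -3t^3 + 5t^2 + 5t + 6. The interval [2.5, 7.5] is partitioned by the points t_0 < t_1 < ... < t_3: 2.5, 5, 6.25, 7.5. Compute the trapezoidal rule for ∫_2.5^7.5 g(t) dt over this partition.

-1619.90234375

Subinterval widths: 2.5, 1.25, 1.25.
g(2.5) = 2.875, g(5) = -219, g(6.25) = -499.859375, g(7.5) = -940.875.
On each subinterval the trapezoid contributes (Δt_i/2)·[g(t_{i-1}) + g(t_i)].
Sum = -1619.90234375.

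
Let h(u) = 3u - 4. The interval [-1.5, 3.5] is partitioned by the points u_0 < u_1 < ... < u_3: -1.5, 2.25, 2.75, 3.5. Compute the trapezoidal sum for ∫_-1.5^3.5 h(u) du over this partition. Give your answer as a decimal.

-5

Subinterval widths: 3.75, 0.5, 0.75.
h(-1.5) = -8.5, h(2.25) = 2.75, h(2.75) = 4.25, h(3.5) = 6.5.
On each subinterval the trapezoid contributes (Δu_i/2)·[h(u_{i-1}) + h(u_i)].
Sum = -5.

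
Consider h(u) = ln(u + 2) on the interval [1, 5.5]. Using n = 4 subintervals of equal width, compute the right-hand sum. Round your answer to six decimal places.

Δu = (5.5 − 1)/4 = 1.125.
Right endpoints: 2.125, 3.25, 4.375, 5.5.
h(2.125) ≈ 1.417066, h(3.25) ≈ 1.658228, h(4.375) ≈ 1.852384, h(5.5) ≈ 2.014903.
Sum = Δu · [h(2.125) + h(3.25) + h(4.375) + h(5.5)].
Sum ≈ 7.810404.

7.810404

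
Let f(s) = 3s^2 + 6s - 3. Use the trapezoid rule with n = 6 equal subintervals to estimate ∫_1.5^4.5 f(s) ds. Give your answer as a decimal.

133.125

Δs = (4.5 − 1.5)/6 = 0.5.
f(1.5) = 12.75, f(2) = 21, f(2.5) = 30.75, f(3) = 42, f(3.5) = 54.75, f(4) = 69, f(4.5) = 84.75.
T_6 = (Δs/2)·[f(s_0) + 2f(s_1) + ... + 2f(s_{5}) + f(s_6)].
Sum = 133.125.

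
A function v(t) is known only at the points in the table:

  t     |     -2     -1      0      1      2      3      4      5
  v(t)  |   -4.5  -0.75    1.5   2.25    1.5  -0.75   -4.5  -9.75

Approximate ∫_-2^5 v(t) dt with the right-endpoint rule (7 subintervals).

Δt = 1.
Sum = 1·[(-0.75) + 1.5 + 2.25 + 1.5 + (-0.75) + (-4.5) + (-9.75)] = -10.5.

-10.5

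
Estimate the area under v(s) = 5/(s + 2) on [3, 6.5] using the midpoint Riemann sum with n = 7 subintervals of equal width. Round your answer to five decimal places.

Δs = (6.5 − 3)/7 = 0.5.
Midpoints: 3.25, 3.75, 4.25, 4.75, 5.25, 5.75, 6.25.
v(3.25) = 20/21, v(3.75) = 20/23, v(4.25) = 0.8, v(4.75) = 20/27, v(5.25) = 20/29, v(5.75) = 20/31, v(6.25) = 20/33.
Sum = Δs · [v(3.25) + v(3.75) + v(4.25) + ...].
Sum ≈ 2.65178.

2.65178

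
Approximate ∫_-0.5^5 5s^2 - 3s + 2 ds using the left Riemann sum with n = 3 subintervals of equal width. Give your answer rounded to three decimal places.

99.509

Δs = (5 − (-0.5))/3 = 11/6.
Left endpoints: -0.5, 4/3, 19/6.
f(-0.5) = 4.75, f(4/3) = 62/9, f(19/6) = 1535/36.
Sum = Δs · [f(-0.5) + f(4/3) + f(19/6)].
Sum ≈ 99.509.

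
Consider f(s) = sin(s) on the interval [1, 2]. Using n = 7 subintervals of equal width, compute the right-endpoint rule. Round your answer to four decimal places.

Δs = (2 − 1)/7 = 1/7.
Right endpoints: 8/7, 9/7, 10/7, 11/7, 12/7, 13/7, 2.
f(8/7) ≈ 0.9098, f(9/7) ≈ 0.9596, f(10/7) ≈ 0.9899, f(11/7) ≈ 1.0000, f(12/7) ≈ 0.9897, f(13/7) ≈ 0.9593, f(2) ≈ 0.9093.
Sum = Δs · [f(8/7) + f(9/7) + f(10/7) + ...].
Sum ≈ 0.9597.

0.9597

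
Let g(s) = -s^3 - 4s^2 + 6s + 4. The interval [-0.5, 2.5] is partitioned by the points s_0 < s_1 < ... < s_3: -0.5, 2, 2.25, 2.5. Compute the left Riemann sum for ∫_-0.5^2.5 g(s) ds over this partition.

-5.22265625

Subinterval widths: 2.5, 0.25, 0.25.
Left endpoints: -0.5, 2, 2.25.
g(-0.5) = 0.125, g(2) = -8, g(2.25) = -14.140625.
Sum = Σ Δs_i · g(s_i).
Sum = -5.22265625.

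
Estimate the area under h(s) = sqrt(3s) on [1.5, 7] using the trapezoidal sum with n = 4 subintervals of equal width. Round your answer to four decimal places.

19.2052

Δs = (7 − 1.5)/4 = 1.375.
h(1.5) ≈ 2.1213, h(2.875) ≈ 2.9368, h(4.25) ≈ 3.5707, h(5.625) ≈ 4.1079, h(7) ≈ 4.5826.
T_4 = (Δs/2)·[h(s_0) + 2h(s_1) + 2h(s_2) + 2h(s_3) + h(s_4)].
Sum ≈ 19.2052.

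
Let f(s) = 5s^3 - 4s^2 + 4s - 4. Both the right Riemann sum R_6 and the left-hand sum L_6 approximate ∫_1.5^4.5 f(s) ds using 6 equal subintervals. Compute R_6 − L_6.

189.375

R_6 = 513.0625.
L_6 = 323.6875.
R_6 − L_6 = 189.375.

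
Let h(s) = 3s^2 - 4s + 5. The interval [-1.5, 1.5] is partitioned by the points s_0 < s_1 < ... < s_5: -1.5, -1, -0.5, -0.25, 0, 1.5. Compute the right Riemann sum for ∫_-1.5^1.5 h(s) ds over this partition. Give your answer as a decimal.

21.296875

Subinterval widths: 0.5, 0.5, 0.25, 0.25, 1.5.
Right endpoints: -1, -0.5, -0.25, 0, 1.5.
h(-1) = 12, h(-0.5) = 7.75, h(-0.25) = 6.1875, h(0) = 5, h(1.5) = 5.75.
Sum = Σ Δs_i · h(s_i).
Sum = 21.296875.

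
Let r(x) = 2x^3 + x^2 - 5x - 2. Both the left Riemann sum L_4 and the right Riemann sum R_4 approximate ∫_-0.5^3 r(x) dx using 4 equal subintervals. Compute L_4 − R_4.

-39.8125

L_4 ≈ 4.525391.
R_4 ≈ 44.337891.
L_4 − R_4 = -39.8125.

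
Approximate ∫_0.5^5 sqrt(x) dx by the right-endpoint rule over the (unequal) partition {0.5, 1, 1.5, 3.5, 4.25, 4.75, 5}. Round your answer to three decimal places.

Subinterval widths: 0.5, 0.5, 2, 0.75, 0.5, 0.25.
Right endpoints: 1, 1.5, 3.5, 4.25, 4.75, 5.
f(1) ≈ 1.000, f(1.5) ≈ 1.225, f(3.5) ≈ 1.871, f(4.25) ≈ 2.062, f(4.75) ≈ 2.179, f(5) ≈ 2.236.
Sum = Σ Δx_i · f(x_i).
Sum ≈ 8.049.

8.049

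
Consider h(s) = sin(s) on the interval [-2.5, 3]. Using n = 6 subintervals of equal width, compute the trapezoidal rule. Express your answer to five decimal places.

0.17544

Δs = (3 − (-2.5))/6 = 11/12.
h(-2.5) ≈ -0.59847, h(-19/12) ≈ -0.99992, h(-2/3) ≈ -0.61837, h(0.25) ≈ 0.24740, h(7/6) ≈ 0.91944, h(25/12) ≈ 0.87150, h(3) ≈ 0.14112.
T_6 = (Δs/2)·[h(s_0) + 2h(s_1) + ... + 2h(s_{5}) + h(s_6)].
Sum ≈ 0.17544.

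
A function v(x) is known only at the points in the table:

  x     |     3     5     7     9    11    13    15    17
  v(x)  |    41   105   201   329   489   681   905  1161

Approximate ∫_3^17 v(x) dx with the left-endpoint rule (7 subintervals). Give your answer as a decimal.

Δx = 2.
Sum = 2·[41 + 105 + 201 + 329 + 489 + 681 + 905] = 5502.

5502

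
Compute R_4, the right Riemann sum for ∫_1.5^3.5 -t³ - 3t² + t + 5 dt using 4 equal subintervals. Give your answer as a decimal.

-78.5

Δt = (3.5 − 1.5)/4 = 0.5.
Right endpoints: 2, 2.5, 3, 3.5.
f(2) = -13, f(2.5) = -26.875, f(3) = -46, f(3.5) = -71.125.
Sum = Δt · [f(2) + f(2.5) + f(3) + f(3.5)].
Sum = -78.5.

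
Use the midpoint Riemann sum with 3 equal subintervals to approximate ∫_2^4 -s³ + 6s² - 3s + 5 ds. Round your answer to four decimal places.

44.2222

Δs = (4 − 2)/3 = 2/3.
Midpoints: 7/3, 3, 11/3.
f(7/3) = 485/27, f(3) = 23, f(11/3) = 685/27.
Sum = Δs · [f(7/3) + f(3) + f(11/3)].
Sum ≈ 44.2222.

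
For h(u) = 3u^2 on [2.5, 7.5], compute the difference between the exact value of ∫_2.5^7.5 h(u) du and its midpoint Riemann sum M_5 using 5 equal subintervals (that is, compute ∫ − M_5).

Exact integral: ∫_2.5^7.5 h(u) du = 406.25.
M_5 = 405.
Error = 406.25 − 405 = 1.25.

1.25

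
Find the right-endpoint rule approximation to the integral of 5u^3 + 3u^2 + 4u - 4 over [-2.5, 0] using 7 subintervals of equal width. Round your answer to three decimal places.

-44.152

Δu = (0 − (-2.5))/7 = 5/14.
Right endpoints: -15/7, -25/14, -10/7, -15/14, -5/7, -5/14, 0.
f(-15/7) = -16462/343, f(-25/14) = -82451/2744, f(-10/7) = -6232/343, f(-15/14) = -30161/2744, f(-5/7) = -2452/343, f(-5/14) = -14471/2744, f(0) = -4.
Sum = Δu · [f(-15/7) + f(-25/14) + f(-10/7) + ...].
Sum ≈ -44.152.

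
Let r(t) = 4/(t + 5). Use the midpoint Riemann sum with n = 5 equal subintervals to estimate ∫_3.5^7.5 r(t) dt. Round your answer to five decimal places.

Δt = (7.5 − 3.5)/5 = 0.8.
Midpoints: 3.9, 4.7, 5.5, 6.3, 7.1.
r(3.9) = 40/89, r(4.7) = 40/97, r(5.5) = 8/21, r(6.3) = 40/113, r(7.1) = 40/121.
Sum = Δt · [r(3.9) + r(4.7) + r(5.5) + r(6.3) + r(7.1)].
Sum ≈ 1.54186.

1.54186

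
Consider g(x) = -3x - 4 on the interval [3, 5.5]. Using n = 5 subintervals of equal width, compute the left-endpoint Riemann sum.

Δx = (5.5 − 3)/5 = 0.5.
Left endpoints: 3, 3.5, 4, 4.5, 5.
g(3) = -13, g(3.5) = -14.5, g(4) = -16, g(4.5) = -17.5, g(5) = -19.
Sum = Δx · [g(3) + g(3.5) + g(4) + g(4.5) + g(5)].
Sum = -40.

-40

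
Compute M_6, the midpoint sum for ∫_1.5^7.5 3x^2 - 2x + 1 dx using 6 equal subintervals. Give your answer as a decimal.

Δx = (7.5 − 1.5)/6 = 1.
Midpoints: 2, 3, 4, 5, 6, 7.
f(2) = 9, f(3) = 22, f(4) = 41, f(5) = 66, f(6) = 97, f(7) = 134.
Sum = Δx · [f(2) + f(3) + f(4) + ...].
Sum = 369.

369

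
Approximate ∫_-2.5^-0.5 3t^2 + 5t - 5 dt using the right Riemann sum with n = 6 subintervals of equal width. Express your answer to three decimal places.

-10.722

Δt = (-0.5 − (-2.5))/6 = 1/3.
Right endpoints: -13/6, -11/6, -1.5, -7/6, -5/6, -0.5.
f(-13/6) = -1.75, f(-11/6) = -49/12, f(-1.5) = -5.75, f(-7/6) = -6.75, f(-5/6) = -85/12, f(-0.5) = -6.75.
Sum = Δt · [f(-13/6) + f(-11/6) + f(-1.5) + ...].
Sum ≈ -10.722.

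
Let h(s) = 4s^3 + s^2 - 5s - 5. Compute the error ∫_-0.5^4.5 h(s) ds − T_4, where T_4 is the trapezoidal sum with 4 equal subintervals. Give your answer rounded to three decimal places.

-32.552

Exact integral: ∫_-0.5^4.5 h(s) ds ≈ 365.41667.
T_4 = 397.96875.
Error ≈ 365.41667 − 397.96875 ≈ -32.552.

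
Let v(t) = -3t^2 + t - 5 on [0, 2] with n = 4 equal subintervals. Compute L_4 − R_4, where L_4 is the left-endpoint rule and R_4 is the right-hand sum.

L_4 = -13.75.
R_4 = -18.75.
L_4 − R_4 = 5.

5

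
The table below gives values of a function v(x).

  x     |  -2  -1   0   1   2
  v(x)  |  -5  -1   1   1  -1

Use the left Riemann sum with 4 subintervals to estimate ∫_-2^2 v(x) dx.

-4

Δx = 1.
Sum = 1·[(-5) + (-1) + 1 + 1] = -4.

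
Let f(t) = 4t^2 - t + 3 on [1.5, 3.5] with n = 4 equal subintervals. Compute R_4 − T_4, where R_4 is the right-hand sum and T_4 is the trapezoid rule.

9.5

R_4 = 63.5.
T_4 = 54.
R_4 − T_4 = 9.5.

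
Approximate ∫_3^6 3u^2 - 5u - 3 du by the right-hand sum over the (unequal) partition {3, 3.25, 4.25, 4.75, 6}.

147.265625

Subinterval widths: 0.25, 1, 0.5, 1.25.
Right endpoints: 3.25, 4.25, 4.75, 6.
f(3.25) = 12.4375, f(4.25) = 29.9375, f(4.75) = 40.9375, f(6) = 75.
Sum = Σ Δu_i · f(u_i).
Sum = 147.265625.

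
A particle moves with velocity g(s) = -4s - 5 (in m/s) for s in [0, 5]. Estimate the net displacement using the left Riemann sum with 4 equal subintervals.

-62.5

Δs = (5 − 0)/4 = 1.25.
Left endpoints: 0, 1.25, 2.5, 3.75.
g(0) = -5, g(1.25) = -10, g(2.5) = -15, g(3.75) = -20.
Sum = Δs · [g(0) + g(1.25) + g(2.5) + g(3.75)].
Sum = -62.5.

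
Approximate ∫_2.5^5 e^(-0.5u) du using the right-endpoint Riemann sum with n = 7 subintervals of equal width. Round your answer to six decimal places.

Δu = (5 − 2.5)/7 = 5/14.
Right endpoints: 20/7, 45/14, 25/7, 55/14, 30/7, 65/14, 5.
f(20/7) ≈ 0.239651, f(45/14) ≈ 0.200460, f(25/7) ≈ 0.167677, f(55/14) ≈ 0.140256, f(30/7) ≈ 0.117319, f(65/14) ≈ 0.098133, f(5) ≈ 0.082085.
Sum = Δu · [f(20/7) + f(45/14) + f(25/7) + ...].
Sum ≈ 0.373422.

0.373422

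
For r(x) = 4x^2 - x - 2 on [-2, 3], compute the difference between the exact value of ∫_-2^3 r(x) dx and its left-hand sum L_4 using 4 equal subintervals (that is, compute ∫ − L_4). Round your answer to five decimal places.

4.16667

Exact integral: ∫_-2^3 r(x) dx ≈ 34.1666667.
L_4 = 30.
Error ≈ 34.1666667 − 30 ≈ 4.16667.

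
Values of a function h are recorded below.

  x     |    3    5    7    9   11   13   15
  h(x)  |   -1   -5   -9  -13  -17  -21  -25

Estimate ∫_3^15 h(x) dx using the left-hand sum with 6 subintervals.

-132

Δx = 2.
Sum = 2·[(-1) + (-5) + (-9) + (-13) + (-17) + (-21)] = -132.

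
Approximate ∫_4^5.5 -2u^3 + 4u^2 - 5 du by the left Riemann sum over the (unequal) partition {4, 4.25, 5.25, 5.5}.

-149.5703125

Subinterval widths: 0.25, 1, 0.25.
Left endpoints: 4, 4.25, 5.25.
f(4) = -69, f(4.25) = -86.28125, f(5.25) = -184.15625.
Sum = Σ Δu_i · f(u_i).
Sum = -149.5703125.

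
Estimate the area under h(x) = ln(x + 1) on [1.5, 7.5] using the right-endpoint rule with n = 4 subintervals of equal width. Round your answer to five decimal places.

10.76553

Δx = (7.5 − 1.5)/4 = 1.5.
Right endpoints: 3, 4.5, 6, 7.5.
h(3) ≈ 1.38629, h(4.5) ≈ 1.70475, h(6) ≈ 1.94591, h(7.5) ≈ 2.14007.
Sum = Δx · [h(3) + h(4.5) + h(6) + h(7.5)].
Sum ≈ 10.76553.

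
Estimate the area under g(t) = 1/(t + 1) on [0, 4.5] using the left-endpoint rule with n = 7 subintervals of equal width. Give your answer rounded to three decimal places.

Δt = (4.5 − 0)/7 = 9/14.
Left endpoints: 0, 9/14, 9/7, 27/14, 18/7, 45/14, 27/7.
g(0) = 1, g(9/14) = 14/23, g(9/7) = 0.4375, g(27/14) = 14/41, g(18/7) = 0.28, g(45/14) = 14/59, g(27/7) = 7/34.
Sum = Δt · [g(0) + g(9/14) + g(9/7) + ...].
Sum ≈ 2.000.

2.000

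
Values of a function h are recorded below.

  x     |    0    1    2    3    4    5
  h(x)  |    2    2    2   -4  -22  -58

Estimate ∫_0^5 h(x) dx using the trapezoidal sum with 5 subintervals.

-50

Δx = 1.
T_5 = (1/2)·[2 + 2·2 + 2·2 + 2·(-4) + 2·(-22) + (-58)] = -50.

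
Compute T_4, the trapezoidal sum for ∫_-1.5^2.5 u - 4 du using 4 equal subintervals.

Δu = (2.5 − (-1.5))/4 = 1.
f(-1.5) = -5.5, f(-0.5) = -4.5, f(0.5) = -3.5, f(1.5) = -2.5, f(2.5) = -1.5.
T_4 = (Δu/2)·[f(u_0) + 2f(u_1) + 2f(u_2) + 2f(u_3) + f(u_4)].
Sum = -14.

-14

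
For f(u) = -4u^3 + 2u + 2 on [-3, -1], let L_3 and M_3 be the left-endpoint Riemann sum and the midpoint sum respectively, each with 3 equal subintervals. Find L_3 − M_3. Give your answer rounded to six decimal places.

38.666667

L_3 ≈ 112.88888889.
M_3 ≈ 74.22222222.
L_3 − M_3 ≈ 38.666667.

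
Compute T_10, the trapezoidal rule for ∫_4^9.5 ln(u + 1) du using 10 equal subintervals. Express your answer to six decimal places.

Δu = (9.5 − 4)/10 = 0.55.
f(4) ≈ 1.609438, f(4.55) ≈ 1.713798, f(5.1) ≈ 1.808289, f(5.65) ≈ 1.894617, f(6.2) ≈ 1.974081, f(6.75) ≈ 2.047693, f(7.3) ≈ 2.116256, f(7.85) ≈ 2.180417, f(8.4) ≈ 2.240710, f(8.95) ≈ 2.297573, f(9.5) ≈ 2.351375.
T_10 = (Δu/2)·[f(u_0) + 2f(u_1) + ... + 2f(u_{9}) + f(u_10)].
Sum ≈ 11.139612.

11.139612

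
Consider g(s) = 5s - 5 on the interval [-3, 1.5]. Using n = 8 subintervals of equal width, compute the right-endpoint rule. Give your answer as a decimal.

-33.046875

Δs = (1.5 − (-3))/8 = 0.5625.
Right endpoints: -2.4375, -1.875, -1.3125, -0.75, -0.1875, 0.375, 0.9375, 1.5.
g(-2.4375) = -17.1875, g(-1.875) = -14.375, g(-1.3125) = -11.5625, g(-0.75) = -8.75, g(-0.1875) = -5.9375, g(0.375) = -3.125, g(0.9375) = -0.3125, g(1.5) = 2.5.
Sum = Δs · [g(-2.4375) + g(-1.875) + g(-1.3125) + ...].
Sum = -33.046875.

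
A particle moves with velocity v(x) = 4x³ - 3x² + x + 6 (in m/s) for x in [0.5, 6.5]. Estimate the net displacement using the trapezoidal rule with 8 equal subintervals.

1589.4375

Δx = (6.5 − 0.5)/8 = 0.75.
v(0.5) = 6.25, v(1.25) = 10.375, v(2) = 28, v(2.75) = 69.25, v(3.5) = 144.25, v(4.25) = 263.125, v(5) = 436, v(5.75) = 673, v(6.5) = 984.25.
T_8 = (Δx/2)·[v(x_0) + 2v(x_1) + ... + 2v(x_{7}) + v(x_8)].
Sum = 1589.4375.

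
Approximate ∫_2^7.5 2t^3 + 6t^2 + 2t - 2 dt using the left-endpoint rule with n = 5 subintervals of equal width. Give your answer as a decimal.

Δt = (7.5 − 2)/5 = 1.1.
Left endpoints: 2, 3.1, 4.2, 5.3, 6.4.
f(2) = 42, f(3.1) = 121.442, f(4.2) = 260.416, f(5.3) = 474.894, f(6.4) = 780.848.
Sum = Δt · [f(2) + f(3.1) + f(4.2) + f(5.3) + f(6.4)].
Sum = 1847.56.

1847.56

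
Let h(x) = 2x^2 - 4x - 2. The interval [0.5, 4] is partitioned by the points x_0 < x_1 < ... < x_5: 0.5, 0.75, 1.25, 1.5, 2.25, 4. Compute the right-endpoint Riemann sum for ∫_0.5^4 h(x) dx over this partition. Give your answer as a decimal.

Subinterval widths: 0.25, 0.5, 0.25, 0.75, 1.75.
Right endpoints: 0.75, 1.25, 1.5, 2.25, 4.
h(0.75) = -3.875, h(1.25) = -3.875, h(1.5) = -3.5, h(2.25) = -0.875, h(4) = 14.
Sum = Σ Δx_i · h(x_i).
Sum = 20.0625.

20.0625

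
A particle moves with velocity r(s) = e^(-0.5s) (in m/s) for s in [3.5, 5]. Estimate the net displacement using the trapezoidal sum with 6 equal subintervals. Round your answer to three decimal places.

Δs = (5 − 3.5)/6 = 0.25.
r(3.5) ≈ 0.174, r(3.75) ≈ 0.153, r(4) ≈ 0.135, r(4.25) ≈ 0.119, r(4.5) ≈ 0.105, r(4.75) ≈ 0.093, r(5) ≈ 0.082.
T_6 = (Δs/2)·[r(s_0) + 2r(s_1) + ... + 2r(s_{5}) + r(s_6)].
Sum ≈ 0.184.

0.184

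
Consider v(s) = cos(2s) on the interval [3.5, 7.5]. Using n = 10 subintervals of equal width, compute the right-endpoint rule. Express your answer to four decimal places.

-0.3059

Δs = (7.5 − 3.5)/10 = 0.4.
Right endpoints: 3.9, 4.3, 4.7, 5.1, 5.5, 5.9, 6.3, 6.7, 7.1, 7.5.
v(3.9) ≈ 0.0540, v(4.3) ≈ -0.6787, v(4.7) ≈ -0.9997, v(5.1) ≈ -0.7143, v(5.5) ≈ 0.0044, v(5.9) ≈ 0.7204, v(6.3) ≈ 0.9994, v(6.7) ≈ 0.6722, v(7.1) ≈ -0.0628, v(7.5) ≈ -0.7597.
Sum = Δs · [v(3.9) + v(4.3) + v(4.7) + ...].
Sum ≈ -0.3059.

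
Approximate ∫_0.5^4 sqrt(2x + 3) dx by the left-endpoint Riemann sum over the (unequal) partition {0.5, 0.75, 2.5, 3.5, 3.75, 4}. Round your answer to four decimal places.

8.6414

Subinterval widths: 0.25, 1.75, 1, 0.25, 0.25.
Left endpoints: 0.5, 0.75, 2.5, 3.5, 3.75.
f(0.5) ≈ 2.0000, f(0.75) ≈ 2.1213, f(2.5) ≈ 2.8284, f(3.5) ≈ 3.1623, f(3.75) ≈ 3.2404.
Sum = Σ Δx_i · f(x_i).
Sum ≈ 8.6414.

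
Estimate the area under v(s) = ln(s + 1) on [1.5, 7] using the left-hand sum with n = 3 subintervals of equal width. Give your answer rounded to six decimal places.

7.703275

Δs = (7 − 1.5)/3 = 11/6.
Left endpoints: 1.5, 10/3, 31/6.
v(1.5) ≈ 0.916291, v(10/3) ≈ 1.466337, v(31/6) ≈ 1.819158.
Sum = Δs · [v(1.5) + v(10/3) + v(31/6)].
Sum ≈ 7.703275.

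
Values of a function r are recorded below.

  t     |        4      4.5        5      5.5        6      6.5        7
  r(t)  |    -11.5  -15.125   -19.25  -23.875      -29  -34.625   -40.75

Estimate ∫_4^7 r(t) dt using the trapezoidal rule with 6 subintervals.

-74

Δt = 0.5.
T_6 = (0.5/2)·[(-11.5) + 2·(-15.125) + 2·(-19.25) + 2·(-23.875) + 2·(-29) + 2·(-34.625) + (-40.75)] = -74.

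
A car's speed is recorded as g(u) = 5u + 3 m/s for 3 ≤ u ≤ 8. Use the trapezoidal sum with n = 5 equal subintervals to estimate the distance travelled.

Δu = (8 − 3)/5 = 1.
g(3) = 18, g(4) = 23, g(5) = 28, g(6) = 33, g(7) = 38, g(8) = 43.
T_5 = (Δu/2)·[g(u_0) + 2g(u_1) + ... + 2g(u_{4}) + g(u_5)].
Sum = 152.5.

152.5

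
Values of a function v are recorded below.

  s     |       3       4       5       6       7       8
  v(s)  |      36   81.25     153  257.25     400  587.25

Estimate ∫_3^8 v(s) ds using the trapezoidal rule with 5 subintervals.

Δs = 1.
T_5 = (1/2)·[36 + 2·81.25 + 2·153 + 2·257.25 + 2·400 + 587.25] = 1203.125.

1203.125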